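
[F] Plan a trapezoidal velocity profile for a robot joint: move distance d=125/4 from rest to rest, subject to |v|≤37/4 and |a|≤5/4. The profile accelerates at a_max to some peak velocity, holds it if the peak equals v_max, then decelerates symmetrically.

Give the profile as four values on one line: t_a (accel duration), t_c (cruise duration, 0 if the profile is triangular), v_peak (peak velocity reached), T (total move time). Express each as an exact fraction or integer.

t_a=5 t_c=0 v_peak=25/4 T=10

v_max²/a_max = (37/4)²/(5/4) = 1369/20
125/4 < 1369/20 ⇒ no cruise
v_peak = √(125/4·5/4) = √(625/16) = 25/4
t_a = (25/4)/(5/4) = 5; t_c = 0
T = 2·5 = 10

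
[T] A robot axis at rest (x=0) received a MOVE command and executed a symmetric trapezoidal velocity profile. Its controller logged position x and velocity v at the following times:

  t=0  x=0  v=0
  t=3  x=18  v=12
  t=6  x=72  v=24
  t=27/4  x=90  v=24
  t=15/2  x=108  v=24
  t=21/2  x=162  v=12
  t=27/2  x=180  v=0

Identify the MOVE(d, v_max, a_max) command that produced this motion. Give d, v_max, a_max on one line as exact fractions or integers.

final state: t=27/2, x=180, v=0 → d = 180
a_max = (12−0)/(3−0) = 4
max v = 24 over t∈[6,15/2] → v_max = 24
check: 24·(6+3/2) = 180 ✓

d=180 v_max=24 a_max=4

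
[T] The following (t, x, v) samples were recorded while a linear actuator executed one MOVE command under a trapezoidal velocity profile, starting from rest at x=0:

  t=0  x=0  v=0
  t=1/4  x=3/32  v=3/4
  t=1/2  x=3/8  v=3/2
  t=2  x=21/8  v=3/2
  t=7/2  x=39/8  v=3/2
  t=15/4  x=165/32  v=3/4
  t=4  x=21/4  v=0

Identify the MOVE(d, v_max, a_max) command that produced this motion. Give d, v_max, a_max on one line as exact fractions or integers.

final state: t=4, x=21/4, v=0 → d = 21/4
a_max = (3/4−0)/(1/4−0) = 3
max v = 3/2 over t∈[1/2,7/2] → v_max = 3/2
check: 3/2·(1/2+3) = 21/4 ✓

d=21/4 v_max=3/2 a_max=3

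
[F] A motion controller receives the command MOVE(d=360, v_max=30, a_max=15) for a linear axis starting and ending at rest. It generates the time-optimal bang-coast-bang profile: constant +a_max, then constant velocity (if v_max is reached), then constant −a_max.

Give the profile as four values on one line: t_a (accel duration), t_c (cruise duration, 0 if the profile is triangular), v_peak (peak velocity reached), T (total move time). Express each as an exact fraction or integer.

t_a=2 t_c=10 v_peak=30 T=14

vₘ²/aₘ = 30²/15 = 60
360 ≥ 60 so v_max reached
t_a = 30/15 = 2; v_peak = 30
d_cruise = 360 − 60 = 300; t_c = 300/30 = 10
T = 2·2 + 10 = 14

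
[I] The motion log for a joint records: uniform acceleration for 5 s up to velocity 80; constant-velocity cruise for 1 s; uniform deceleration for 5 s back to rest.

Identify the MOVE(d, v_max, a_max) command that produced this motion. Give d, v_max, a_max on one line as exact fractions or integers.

a_max = 80/5 = 16
d_a = ½·80·5 = 200; d_c = 80·1 = 80
d = 2·200 + 80 = 480
t_c = 1 > 0 so v_max = 80

d=480 v_max=80 a_max=16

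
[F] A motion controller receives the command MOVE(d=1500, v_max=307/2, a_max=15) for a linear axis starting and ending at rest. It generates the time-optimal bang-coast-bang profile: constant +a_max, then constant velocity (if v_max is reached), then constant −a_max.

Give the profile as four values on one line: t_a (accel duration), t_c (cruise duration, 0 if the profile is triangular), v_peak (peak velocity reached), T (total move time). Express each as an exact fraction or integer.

(v_max)²/a_max = (307/2)²/15 = 94249/60
1500 < 94249/60 ⇒ no cruise
v_peak = √(1500·15) = √22500 = 150
t_a = 150/15 = 10; t_c = 0
T = 2·10 = 20

t_a=10 t_c=0 v_peak=150 T=20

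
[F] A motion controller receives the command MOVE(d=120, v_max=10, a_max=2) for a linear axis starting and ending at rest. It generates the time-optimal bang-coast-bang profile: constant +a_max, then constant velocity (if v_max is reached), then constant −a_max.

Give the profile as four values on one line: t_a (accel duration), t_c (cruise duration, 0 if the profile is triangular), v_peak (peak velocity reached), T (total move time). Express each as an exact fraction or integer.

t_a=5 t_c=7 v_peak=10 T=17

vₘ²/aₘ = 10²/2 = 50
120 ≥ 50 so v_max reached
t_a = 10/2 = 5; v_peak = 10
d_cruise = 120 − 50 = 70; t_c = 70/10 = 7
T = 2·5 + 7 = 17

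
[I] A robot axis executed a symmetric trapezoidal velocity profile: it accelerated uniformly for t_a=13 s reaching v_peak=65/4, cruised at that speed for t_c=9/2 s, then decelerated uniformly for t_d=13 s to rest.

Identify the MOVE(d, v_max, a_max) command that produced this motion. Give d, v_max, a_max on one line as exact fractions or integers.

a_max = (65/4)/13 = 5/4
d_a = ½·65/4·13 = 845/8; d_c = 65/4·9/2 = 585/8
d = 2·845/8 + 585/8 = 2275/8
t_c = 9/2 > 0 → v_max = v_peak = 65/4

d=2275/8 v_max=65/4 a_max=5/4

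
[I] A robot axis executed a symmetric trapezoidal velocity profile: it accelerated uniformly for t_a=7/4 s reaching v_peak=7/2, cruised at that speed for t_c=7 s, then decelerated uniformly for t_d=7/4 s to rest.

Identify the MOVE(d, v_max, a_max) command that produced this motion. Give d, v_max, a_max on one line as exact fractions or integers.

a_max = (7/2)/(7/4) = 2
d_a = ½·7/2·7/4 = 49/16; d_c = 7/2·7 = 49/2
d = 2·49/16 + 49/2 = 245/8
t_c = 7 > 0 so v_max = 7/2

d=245/8 v_max=7/2 a_max=2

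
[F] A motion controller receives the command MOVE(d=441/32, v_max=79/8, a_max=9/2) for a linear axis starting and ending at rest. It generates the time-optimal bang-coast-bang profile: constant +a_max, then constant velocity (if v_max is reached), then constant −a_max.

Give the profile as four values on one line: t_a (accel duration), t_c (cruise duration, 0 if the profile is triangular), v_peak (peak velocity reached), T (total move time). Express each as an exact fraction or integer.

(v_max)²/a_max = (79/8)²/(9/2) = 6241/288
441/32 < 6241/288 so t_c = 0
v_peak = √(441/32·9/2) = √(3969/64) = 63/8
t_a = (63/8)/(9/2) = 7/4; t_c = 0
T = 2·7/4 = 7/2

t_a=7/4 t_c=0 v_peak=63/8 T=7/2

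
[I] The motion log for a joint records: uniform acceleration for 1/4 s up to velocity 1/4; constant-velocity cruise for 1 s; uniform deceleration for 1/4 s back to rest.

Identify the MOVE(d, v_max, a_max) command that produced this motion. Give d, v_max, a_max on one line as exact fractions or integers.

a_max = (1/4)/(1/4) = 1
d_a = ½·1/4·1/4 = 1/32; d_c = 1/4·1 = 1/4
d = 2·1/32 + 1/4 = 5/16
t_c = 1 > 0 ⇒ limit active, v_max = 1/4

d=5/16 v_max=1/4 a_max=1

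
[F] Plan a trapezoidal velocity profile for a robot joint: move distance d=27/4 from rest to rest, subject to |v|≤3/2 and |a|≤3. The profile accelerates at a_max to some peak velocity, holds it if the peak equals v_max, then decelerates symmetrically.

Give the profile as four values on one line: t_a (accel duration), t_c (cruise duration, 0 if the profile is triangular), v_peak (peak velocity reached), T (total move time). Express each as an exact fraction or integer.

(v_max)²/a_max = (3/2)²/3 = 3/4
27/4 ≥ 3/4 so v_max reached
t_a = (3/2)/3 = 1/2; v_peak = 3/2
d_cruise = 27/4 − 3/4 = 6; t_c = 6/(3/2) = 4
T = 2·1/2 + 4 = 5

t_a=1/2 t_c=4 v_peak=3/2 T=5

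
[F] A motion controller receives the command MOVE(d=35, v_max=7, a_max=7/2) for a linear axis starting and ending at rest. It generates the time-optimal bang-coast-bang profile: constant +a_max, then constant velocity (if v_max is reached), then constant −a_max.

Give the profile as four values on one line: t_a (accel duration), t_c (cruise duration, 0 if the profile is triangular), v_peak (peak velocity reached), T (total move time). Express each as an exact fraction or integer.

t_a=2 t_c=3 v_peak=7 T=7

vₘ²/aₘ = 7²/(7/2) = 14
35 ≥ 14 → trapezoidal
t_a = 7/(7/2) = 2; v_peak = 7
d_cruise = 35 − 14 = 21; t_c = 21/7 = 3
T = 2·2 + 3 = 7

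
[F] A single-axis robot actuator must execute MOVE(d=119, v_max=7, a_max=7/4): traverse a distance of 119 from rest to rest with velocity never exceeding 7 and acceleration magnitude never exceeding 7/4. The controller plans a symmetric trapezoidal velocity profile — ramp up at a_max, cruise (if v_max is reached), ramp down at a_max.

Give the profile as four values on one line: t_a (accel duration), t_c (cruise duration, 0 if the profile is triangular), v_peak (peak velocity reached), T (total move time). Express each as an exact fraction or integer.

t_a=4 t_c=13 v_peak=7 T=21

vₘ²/aₘ = 7²/(7/4) = 28
119 ≥ 28 → trapezoidal
t_a = 7/(7/4) = 4; v_peak = 7
d_cruise = 119 − 28 = 91; t_c = 91/7 = 13
T = 2·4 + 13 = 21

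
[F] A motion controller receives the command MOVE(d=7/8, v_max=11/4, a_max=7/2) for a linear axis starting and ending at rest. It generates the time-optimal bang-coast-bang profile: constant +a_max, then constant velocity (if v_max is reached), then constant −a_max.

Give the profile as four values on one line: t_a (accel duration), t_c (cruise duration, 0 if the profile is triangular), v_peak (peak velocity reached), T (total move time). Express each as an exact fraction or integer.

t_a=1/2 t_c=0 v_peak=7/4 T=1

vₘ²/aₘ = (11/4)²/(7/2) = 121/56
7/8 < 121/56 → triangular
v_peak = √(7/8·7/2) = √(49/16) = 7/4
t_a = (7/4)/(7/2) = 1/2; t_c = 0
T = 2·1/2 = 1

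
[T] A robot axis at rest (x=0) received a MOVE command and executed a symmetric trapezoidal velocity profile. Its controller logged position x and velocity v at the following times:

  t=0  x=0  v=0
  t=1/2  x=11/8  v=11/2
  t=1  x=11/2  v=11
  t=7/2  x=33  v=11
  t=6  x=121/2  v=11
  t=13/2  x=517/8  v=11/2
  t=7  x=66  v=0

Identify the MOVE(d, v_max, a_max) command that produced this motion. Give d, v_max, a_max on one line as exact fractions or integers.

final state: t=7, x=66, v=0 → d = 66
a_max = (11/2−0)/(1/2−0) = 11
max v = 11 over t∈[1,6] → v_max = 11
check: 11·(1+5) = 66 ✓

d=66 v_max=11 a_max=11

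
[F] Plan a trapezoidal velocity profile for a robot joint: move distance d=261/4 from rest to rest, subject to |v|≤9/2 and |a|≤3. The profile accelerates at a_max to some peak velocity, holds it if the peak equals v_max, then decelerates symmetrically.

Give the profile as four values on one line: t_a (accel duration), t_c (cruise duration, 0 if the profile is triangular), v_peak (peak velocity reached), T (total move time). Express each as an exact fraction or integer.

t_a=3/2 t_c=13 v_peak=9/2 T=16

(v_max)²/a_max = (9/2)²/3 = 27/4
261/4 ≥ 27/4 ⇒ cruise phase
t_a = (9/2)/3 = 3/2; v_peak = 9/2
d_cruise = 261/4 − 27/4 = 117/2; t_c = (117/2)/(9/2) = 13
T = 2·3/2 + 13 = 16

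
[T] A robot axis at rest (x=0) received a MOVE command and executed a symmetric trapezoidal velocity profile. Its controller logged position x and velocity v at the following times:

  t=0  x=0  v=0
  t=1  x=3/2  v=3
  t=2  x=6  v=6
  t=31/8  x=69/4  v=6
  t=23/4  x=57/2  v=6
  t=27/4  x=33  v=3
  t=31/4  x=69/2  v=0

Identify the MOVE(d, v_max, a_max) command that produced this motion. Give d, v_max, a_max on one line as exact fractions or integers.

final state: t=31/4, x=69/2, v=0 → d = 69/2
a_max = (3−0)/(1−0) = 3
max v = 6 over t∈[2,23/4] → v_max = 6
check: 6·(2+15/4) = 69/2 ✓

d=69/2 v_max=6 a_max=3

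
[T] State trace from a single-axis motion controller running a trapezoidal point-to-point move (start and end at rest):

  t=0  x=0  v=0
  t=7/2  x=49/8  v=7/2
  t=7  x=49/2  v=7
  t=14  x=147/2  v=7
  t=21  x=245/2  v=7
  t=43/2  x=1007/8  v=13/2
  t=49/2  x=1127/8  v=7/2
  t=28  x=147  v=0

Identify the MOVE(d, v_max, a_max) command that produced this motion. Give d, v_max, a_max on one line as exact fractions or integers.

final state: t=28, x=147, v=0 → d = 147
a_max = (7/2−0)/(7/2−0) = 1
max v = 7 over t∈[7,21] → v_max = 7
check: 7·(7+14) = 147 ✓

d=147 v_max=7 a_max=1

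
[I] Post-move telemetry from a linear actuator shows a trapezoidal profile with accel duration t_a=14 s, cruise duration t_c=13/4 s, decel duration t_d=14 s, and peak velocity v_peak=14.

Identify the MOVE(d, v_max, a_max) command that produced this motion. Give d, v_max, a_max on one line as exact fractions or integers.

d=483/2 v_max=14 a_max=1

a_max = 14/14 = 1
d_a = ½·14·14 = 98; d_c = 14·13/4 = 91/2
d = 2·98 + 91/2 = 483/2
t_c = 13/4 > 0 so v_max = 14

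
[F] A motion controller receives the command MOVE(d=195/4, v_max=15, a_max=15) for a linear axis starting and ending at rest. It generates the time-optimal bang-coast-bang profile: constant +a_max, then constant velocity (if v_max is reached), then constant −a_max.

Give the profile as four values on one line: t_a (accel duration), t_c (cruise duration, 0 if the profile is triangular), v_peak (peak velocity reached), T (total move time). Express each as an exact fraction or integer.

vₘ²/aₘ = 15²/15 = 15
195/4 ≥ 15 ⇒ cruise phase
t_a = 15/15 = 1; v_peak = 15
d_cruise = 195/4 − 15 = 135/4; t_c = (135/4)/15 = 9/4
T = 2·1 + 9/4 = 17/4

t_a=1 t_c=9/4 v_peak=15 T=17/4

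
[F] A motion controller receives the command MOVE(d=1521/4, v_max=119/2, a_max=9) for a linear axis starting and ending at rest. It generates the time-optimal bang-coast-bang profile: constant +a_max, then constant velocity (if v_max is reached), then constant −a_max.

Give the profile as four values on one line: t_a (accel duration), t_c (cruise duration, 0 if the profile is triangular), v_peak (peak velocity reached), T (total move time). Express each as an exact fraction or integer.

t_a=13/2 t_c=0 v_peak=117/2 T=13

vₘ²/aₘ = (119/2)²/9 = 14161/36
1521/4 < 14161/36 → triangular
v_peak = √(1521/4·9) = √(13689/4) = 117/2
t_a = (117/2)/9 = 13/2; t_c = 0
T = 2·13/2 = 13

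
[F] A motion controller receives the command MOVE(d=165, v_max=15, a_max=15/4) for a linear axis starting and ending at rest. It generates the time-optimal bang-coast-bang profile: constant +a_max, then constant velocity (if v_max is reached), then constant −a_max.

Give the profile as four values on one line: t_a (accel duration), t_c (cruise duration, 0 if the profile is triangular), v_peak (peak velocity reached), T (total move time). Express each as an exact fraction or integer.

vₘ²/aₘ = 15²/(15/4) = 60
165 ≥ 60 → trapezoidal
t_a = 15/(15/4) = 4; v_peak = 15
d_cruise = 165 − 60 = 105; t_c = 105/15 = 7
T = 2·4 + 7 = 15

t_a=4 t_c=7 v_peak=15 T=15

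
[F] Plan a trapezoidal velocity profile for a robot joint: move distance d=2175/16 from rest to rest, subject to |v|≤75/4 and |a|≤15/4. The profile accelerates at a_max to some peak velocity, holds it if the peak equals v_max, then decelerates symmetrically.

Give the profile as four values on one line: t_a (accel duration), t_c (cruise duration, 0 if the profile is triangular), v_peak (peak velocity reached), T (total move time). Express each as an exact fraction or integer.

(v_max)²/a_max = (75/4)²/(15/4) = 375/4
2175/16 ≥ 375/4 → trapezoidal
t_a = (75/4)/(15/4) = 5; v_peak = 75/4
d_cruise = 2175/16 − 375/4 = 675/16; t_c = (675/16)/(75/4) = 9/4
T = 2·5 + 9/4 = 49/4

t_a=5 t_c=9/4 v_peak=75/4 T=49/4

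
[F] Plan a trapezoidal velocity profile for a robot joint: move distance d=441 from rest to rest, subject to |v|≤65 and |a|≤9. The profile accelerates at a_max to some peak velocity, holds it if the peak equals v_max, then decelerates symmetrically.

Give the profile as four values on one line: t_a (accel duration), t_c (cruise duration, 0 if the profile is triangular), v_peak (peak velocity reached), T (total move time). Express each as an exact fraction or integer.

(v_max)²/a_max = 65²/9 = 4225/9
441 < 4225/9 → triangular
v_peak = √(441·9) = √3969 = 63
t_a = 63/9 = 7; t_c = 0
T = 2·7 = 14

t_a=7 t_c=0 v_peak=63 T=14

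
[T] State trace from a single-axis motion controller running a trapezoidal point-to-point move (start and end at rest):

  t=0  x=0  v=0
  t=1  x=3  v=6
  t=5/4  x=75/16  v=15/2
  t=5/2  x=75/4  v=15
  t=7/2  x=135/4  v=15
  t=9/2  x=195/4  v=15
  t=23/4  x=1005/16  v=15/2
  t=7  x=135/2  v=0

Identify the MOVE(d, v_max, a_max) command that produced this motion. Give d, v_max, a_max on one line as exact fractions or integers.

final state: t=7, x=135/2, v=0 → d = 135/2
a_max = (6−0)/(1−0) = 6
max v = 15 over t∈[5/2,9/2] → v_max = 15
check: 15·(5/2+2) = 135/2 ✓

d=135/2 v_max=15 a_max=6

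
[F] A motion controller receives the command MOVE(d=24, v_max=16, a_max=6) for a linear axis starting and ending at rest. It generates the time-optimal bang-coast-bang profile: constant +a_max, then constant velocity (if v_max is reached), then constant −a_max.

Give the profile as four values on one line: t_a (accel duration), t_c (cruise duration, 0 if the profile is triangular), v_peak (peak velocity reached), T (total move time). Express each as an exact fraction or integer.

t_a=2 t_c=0 v_peak=12 T=4

v_max²/a_max = 16²/6 = 128/3
24 < 128/3 → triangular
v_peak = √(24·6) = √144 = 12
t_a = 12/6 = 2; t_c = 0
T = 2·2 = 4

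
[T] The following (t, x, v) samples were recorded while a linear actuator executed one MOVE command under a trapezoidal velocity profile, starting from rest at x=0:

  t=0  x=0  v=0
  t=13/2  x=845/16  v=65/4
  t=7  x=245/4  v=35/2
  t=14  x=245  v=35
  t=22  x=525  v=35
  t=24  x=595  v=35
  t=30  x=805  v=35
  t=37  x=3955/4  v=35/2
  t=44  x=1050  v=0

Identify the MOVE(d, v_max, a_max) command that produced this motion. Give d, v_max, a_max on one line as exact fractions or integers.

d=1050 v_max=35 a_max=5/2

final state: t=44, x=1050, v=0 → d = 1050
a_max = (65/4−0)/(13/2−0) = 5/2
max v = 35 over t∈[14,30] → v_max = 35
check: 35·(14+16) = 1050 ✓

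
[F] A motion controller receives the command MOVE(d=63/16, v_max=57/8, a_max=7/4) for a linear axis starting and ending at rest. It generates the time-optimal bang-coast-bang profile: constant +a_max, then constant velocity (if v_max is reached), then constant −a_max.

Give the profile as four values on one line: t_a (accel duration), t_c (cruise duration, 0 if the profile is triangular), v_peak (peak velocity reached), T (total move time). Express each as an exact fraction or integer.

t_a=3/2 t_c=0 v_peak=21/8 T=3

(v_max)²/a_max = (57/8)²/(7/4) = 3249/112
63/16 < 3249/112 ⇒ no cruise
v_peak = √(63/16·7/4) = √(441/64) = 21/8
t_a = (21/8)/(7/4) = 3/2; t_c = 0
T = 2·3/2 = 3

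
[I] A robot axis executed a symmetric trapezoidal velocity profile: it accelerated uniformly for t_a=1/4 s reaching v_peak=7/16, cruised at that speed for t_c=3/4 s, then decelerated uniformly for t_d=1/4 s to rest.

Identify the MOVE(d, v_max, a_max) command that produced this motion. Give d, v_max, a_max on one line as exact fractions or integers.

a_max = (7/16)/(1/4) = 7/4
d_a = ½·7/16·1/4 = 7/128; d_c = 7/16·3/4 = 21/64
d = 2·7/128 + 21/64 = 7/16
t_c = 3/4 > 0 → v_max = v_peak = 7/16

d=7/16 v_max=7/16 a_max=7/4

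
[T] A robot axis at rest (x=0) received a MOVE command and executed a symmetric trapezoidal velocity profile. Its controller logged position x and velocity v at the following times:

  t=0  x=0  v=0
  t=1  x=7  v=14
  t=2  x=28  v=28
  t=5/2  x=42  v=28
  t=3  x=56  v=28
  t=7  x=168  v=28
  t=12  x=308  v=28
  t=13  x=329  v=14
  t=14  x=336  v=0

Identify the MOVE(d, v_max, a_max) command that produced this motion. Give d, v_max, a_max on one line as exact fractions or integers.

d=336 v_max=28 a_max=14

final state: t=14, x=336, v=0 → d = 336
a_max = (14−0)/(1−0) = 14
max v = 28 over t∈[2,12] → v_max = 28
check: 28·(2+10) = 336 ✓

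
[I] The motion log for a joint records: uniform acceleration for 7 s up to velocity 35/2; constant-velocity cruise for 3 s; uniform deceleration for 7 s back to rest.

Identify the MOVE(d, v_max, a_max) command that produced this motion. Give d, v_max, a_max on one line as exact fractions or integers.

a_max = (35/2)/7 = 5/2
d_a = ½·35/2·7 = 245/4; d_c = 35/2·3 = 105/2
d = 2·245/4 + 105/2 = 175
t_c = 3 > 0 ⇒ limit active, v_max = 35/2

d=175 v_max=35/2 a_max=5/2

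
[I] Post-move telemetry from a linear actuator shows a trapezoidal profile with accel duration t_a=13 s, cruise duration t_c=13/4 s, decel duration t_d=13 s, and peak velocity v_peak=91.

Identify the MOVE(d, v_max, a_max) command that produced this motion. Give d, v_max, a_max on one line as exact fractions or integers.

d=5915/4 v_max=91 a_max=7

a_max = 91/13 = 7
d_a = ½·91·13 = 1183/2; d_c = 91·13/4 = 1183/4
d = 2·1183/2 + 1183/4 = 5915/4
t_c = 13/4 > 0 → v_max = v_peak = 91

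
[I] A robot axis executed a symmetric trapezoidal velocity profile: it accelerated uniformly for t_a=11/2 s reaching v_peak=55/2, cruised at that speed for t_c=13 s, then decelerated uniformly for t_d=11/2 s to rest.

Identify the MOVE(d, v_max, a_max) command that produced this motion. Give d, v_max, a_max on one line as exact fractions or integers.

d=2035/4 v_max=55/2 a_max=5

a_max = (55/2)/(11/2) = 5
d_a = ½·55/2·11/2 = 605/8; d_c = 55/2·13 = 715/2
d = 2·605/8 + 715/2 = 2035/4
t_c = 13 > 0 ⇒ limit active, v_max = 55/2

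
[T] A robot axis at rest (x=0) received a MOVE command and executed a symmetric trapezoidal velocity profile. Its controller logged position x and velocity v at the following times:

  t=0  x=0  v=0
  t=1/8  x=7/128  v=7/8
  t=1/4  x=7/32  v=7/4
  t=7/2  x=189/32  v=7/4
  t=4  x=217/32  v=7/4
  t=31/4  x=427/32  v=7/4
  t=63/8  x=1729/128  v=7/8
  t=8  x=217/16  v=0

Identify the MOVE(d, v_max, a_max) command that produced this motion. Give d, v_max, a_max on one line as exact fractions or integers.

d=217/16 v_max=7/4 a_max=7

final state: t=8, x=217/16, v=0 → d = 217/16
a_max = (7/8−0)/(1/8−0) = 7
max v = 7/4 over t∈[1/4,31/4] → v_max = 7/4
check: 7/4·(1/4+15/2) = 217/16 ✓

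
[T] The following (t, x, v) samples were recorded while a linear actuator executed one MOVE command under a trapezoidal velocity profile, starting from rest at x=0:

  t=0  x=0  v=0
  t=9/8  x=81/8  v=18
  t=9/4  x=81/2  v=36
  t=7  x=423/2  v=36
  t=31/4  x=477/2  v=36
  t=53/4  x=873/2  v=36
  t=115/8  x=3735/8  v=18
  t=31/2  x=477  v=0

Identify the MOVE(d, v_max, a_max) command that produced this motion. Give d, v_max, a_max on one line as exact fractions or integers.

final state: t=31/2, x=477, v=0 → d = 477
a_max = (18−0)/(9/8−0) = 16
max v = 36 over t∈[9/4,53/4] → v_max = 36
check: 36·(9/4+11) = 477 ✓

d=477 v_max=36 a_max=16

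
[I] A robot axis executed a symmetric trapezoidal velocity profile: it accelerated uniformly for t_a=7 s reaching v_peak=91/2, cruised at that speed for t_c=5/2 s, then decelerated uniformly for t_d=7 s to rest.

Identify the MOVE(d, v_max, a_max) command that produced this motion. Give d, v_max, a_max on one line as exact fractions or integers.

a_max = (91/2)/7 = 13/2
d_a = ½·91/2·7 = 637/4; d_c = 91/2·5/2 = 455/4
d = 2·637/4 + 455/4 = 1729/4
t_c = 5/2 > 0 so v_max = 91/2

d=1729/4 v_max=91/2 a_max=13/2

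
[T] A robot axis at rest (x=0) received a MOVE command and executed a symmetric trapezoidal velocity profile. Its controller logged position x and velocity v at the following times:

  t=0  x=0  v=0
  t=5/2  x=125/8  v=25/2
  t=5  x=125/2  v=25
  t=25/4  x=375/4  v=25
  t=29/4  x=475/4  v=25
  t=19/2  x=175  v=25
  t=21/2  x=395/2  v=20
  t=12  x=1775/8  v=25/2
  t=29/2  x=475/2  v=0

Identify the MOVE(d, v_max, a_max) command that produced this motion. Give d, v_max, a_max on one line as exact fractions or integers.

d=475/2 v_max=25 a_max=5

final state: t=29/2, x=475/2, v=0 → d = 475/2
a_max = (25/2−0)/(5/2−0) = 5
max v = 25 over t∈[5,19/2] → v_max = 25
check: 25·(5+9/2) = 475/2 ✓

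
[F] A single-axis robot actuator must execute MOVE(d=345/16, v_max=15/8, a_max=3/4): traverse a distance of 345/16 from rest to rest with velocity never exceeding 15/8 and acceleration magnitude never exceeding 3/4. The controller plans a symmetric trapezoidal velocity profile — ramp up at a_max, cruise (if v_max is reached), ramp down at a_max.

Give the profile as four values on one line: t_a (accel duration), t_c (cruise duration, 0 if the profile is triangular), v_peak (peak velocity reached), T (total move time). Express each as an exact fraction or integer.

t_a=5/2 t_c=9 v_peak=15/8 T=14

v_max²/a_max = (15/8)²/(3/4) = 75/16
345/16 ≥ 75/16 → trapezoidal
t_a = (15/8)/(3/4) = 5/2; v_peak = 15/8
d_cruise = 345/16 − 75/16 = 135/8; t_c = (135/8)/(15/8) = 9
T = 2·5/2 + 9 = 14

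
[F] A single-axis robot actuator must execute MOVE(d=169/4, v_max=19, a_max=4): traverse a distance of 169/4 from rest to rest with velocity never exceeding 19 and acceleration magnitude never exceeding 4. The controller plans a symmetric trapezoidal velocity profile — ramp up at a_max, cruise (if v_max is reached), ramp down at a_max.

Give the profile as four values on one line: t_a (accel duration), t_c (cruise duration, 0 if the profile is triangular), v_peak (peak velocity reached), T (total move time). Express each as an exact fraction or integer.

(v_max)²/a_max = 19²/4 = 361/4
169/4 < 361/4 → triangular
v_peak = √(169/4·4) = √169 = 13
t_a = 13/4; t_c = 0
T = 2·13/4 = 13/2

t_a=13/4 t_c=0 v_peak=13 T=13/2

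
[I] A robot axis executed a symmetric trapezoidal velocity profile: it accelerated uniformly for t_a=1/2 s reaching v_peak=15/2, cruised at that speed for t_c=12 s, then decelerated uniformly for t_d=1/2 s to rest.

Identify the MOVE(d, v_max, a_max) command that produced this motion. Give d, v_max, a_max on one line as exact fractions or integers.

d=375/4 v_max=15/2 a_max=15

a_max = (15/2)/(1/2) = 15
d_a = ½·15/2·1/2 = 15/8; d_c = 15/2·12 = 90
d = 2·15/8 + 90 = 375/4
t_c = 12 > 0 → v_max = v_peak = 15/2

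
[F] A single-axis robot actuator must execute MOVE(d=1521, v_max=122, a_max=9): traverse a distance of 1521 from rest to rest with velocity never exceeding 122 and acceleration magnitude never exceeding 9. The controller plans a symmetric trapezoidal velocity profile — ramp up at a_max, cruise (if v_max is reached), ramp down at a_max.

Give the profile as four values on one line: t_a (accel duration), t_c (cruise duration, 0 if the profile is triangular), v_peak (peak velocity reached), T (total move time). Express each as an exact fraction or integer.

t_a=13 t_c=0 v_peak=117 T=26

v_max²/a_max = 122²/9 = 14884/9
1521 < 14884/9 → triangular
v_peak = √(1521·9) = √13689 = 117
t_a = 117/9 = 13; t_c = 0
T = 2·13 = 26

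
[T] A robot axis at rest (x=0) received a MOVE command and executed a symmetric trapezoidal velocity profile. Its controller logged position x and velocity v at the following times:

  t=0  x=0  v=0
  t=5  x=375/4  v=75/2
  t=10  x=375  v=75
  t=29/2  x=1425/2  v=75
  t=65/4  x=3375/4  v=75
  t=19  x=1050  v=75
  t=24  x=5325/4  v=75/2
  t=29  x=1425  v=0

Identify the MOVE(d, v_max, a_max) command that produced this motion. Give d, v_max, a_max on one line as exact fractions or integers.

final state: t=29, x=1425, v=0 → d = 1425
a_max = (75/2−0)/(5−0) = 15/2
max v = 75 over t∈[10,19] → v_max = 75
check: 75·(10+9) = 1425 ✓

d=1425 v_max=75 a_max=15/2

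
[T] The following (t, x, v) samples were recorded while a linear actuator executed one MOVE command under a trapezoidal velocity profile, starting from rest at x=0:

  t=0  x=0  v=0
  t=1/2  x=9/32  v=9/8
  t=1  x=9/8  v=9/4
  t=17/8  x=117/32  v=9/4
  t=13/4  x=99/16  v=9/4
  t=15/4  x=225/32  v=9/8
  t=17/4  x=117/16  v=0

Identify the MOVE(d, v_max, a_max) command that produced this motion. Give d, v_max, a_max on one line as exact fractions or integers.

final state: t=17/4, x=117/16, v=0 → d = 117/16
a_max = (9/8−0)/(1/2−0) = 9/4
max v = 9/4 over t∈[1,13/4] → v_max = 9/4
check: 9/4·(1+9/4) = 117/16 ✓

d=117/16 v_max=9/4 a_max=9/4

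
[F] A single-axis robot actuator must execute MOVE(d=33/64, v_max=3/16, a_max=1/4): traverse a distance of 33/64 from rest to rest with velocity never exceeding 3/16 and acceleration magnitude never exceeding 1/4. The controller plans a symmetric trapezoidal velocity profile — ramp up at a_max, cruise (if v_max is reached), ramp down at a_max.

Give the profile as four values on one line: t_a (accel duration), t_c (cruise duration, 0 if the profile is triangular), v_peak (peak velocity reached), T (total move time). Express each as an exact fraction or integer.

vₘ²/aₘ = (3/16)²/(1/4) = 9/64
33/64 ≥ 9/64 → trapezoidal
t_a = (3/16)/(1/4) = 3/4; v_peak = 3/16
d_cruise = 33/64 − 9/64 = 3/8; t_c = (3/8)/(3/16) = 2
T = 2·3/4 + 2 = 7/2

t_a=3/4 t_c=2 v_peak=3/16 T=7/2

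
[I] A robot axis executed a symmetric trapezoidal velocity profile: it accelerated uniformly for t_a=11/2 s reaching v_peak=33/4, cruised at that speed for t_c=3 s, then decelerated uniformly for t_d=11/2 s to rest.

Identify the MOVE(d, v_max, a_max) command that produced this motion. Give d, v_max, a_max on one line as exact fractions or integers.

a_max = (33/4)/(11/2) = 3/2
d_a = ½·33/4·11/2 = 363/16; d_c = 33/4·3 = 99/4
d = 2·363/16 + 99/4 = 561/8
t_c = 3 > 0 so v_max = 33/4

d=561/8 v_max=33/4 a_max=3/2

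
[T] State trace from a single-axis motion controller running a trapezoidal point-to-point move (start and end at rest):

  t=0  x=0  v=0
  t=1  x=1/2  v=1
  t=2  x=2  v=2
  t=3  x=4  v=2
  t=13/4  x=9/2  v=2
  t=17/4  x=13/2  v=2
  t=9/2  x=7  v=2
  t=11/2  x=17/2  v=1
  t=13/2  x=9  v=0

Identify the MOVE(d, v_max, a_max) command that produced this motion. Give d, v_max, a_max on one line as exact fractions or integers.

final state: t=13/2, x=9, v=0 → d = 9
a_max = (1−0)/(1−0) = 1
max v = 2 over t∈[2,9/2] → v_max = 2
check: 2·(2+5/2) = 9 ✓

d=9 v_max=2 a_max=1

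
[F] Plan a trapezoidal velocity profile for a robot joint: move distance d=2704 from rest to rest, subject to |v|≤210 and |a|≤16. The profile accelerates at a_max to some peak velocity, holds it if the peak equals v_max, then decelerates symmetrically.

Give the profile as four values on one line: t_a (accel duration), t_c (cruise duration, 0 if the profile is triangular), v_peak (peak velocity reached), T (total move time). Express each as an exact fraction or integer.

t_a=13 t_c=0 v_peak=208 T=26

vₘ²/aₘ = 210²/16 = 11025/4
2704 < 11025/4 → triangular
v_peak = √(2704·16) = √43264 = 208
t_a = 208/16 = 13; t_c = 0
T = 2·13 = 26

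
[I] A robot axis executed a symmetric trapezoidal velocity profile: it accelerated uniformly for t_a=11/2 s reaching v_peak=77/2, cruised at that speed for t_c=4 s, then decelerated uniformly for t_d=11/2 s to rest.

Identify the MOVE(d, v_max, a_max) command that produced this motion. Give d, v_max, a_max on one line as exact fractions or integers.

d=1463/4 v_max=77/2 a_max=7

a_max = (77/2)/(11/2) = 7
d_a = ½·77/2·11/2 = 847/8; d_c = 77/2·4 = 154
d = 2·847/8 + 154 = 1463/4
t_c = 4 > 0 so v_max = 77/2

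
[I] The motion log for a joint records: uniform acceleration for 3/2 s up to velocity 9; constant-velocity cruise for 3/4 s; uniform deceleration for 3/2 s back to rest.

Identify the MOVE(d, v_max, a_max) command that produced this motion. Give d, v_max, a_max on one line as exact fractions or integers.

a_max = 9/(3/2) = 6
d_a = ½·9·3/2 = 27/4; d_c = 9·3/4 = 27/4
d = 2·27/4 + 27/4 = 81/4
t_c = 3/4 > 0 ⇒ limit active, v_max = 9

d=81/4 v_max=9 a_max=6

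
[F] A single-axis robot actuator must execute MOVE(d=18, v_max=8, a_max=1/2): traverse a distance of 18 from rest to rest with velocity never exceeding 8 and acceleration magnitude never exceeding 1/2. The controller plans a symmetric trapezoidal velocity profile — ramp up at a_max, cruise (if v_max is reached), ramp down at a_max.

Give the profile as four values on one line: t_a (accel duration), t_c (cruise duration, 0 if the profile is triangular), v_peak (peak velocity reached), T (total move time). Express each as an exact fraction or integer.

t_a=6 t_c=0 v_peak=3 T=12

(v_max)²/a_max = 8²/(1/2) = 128
18 < 128 ⇒ no cruise
v_peak = √(18·1/2) = √9 = 3
t_a = 3/(1/2) = 6; t_c = 0
T = 2·6 = 12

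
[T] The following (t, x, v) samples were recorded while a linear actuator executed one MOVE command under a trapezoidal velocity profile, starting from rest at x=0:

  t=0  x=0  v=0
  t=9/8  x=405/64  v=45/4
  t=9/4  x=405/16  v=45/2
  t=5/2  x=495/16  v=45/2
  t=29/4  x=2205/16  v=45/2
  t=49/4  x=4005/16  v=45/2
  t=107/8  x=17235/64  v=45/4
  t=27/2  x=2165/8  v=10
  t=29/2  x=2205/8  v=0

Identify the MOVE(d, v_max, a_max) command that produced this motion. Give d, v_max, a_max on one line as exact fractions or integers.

d=2205/8 v_max=45/2 a_max=10

final state: t=29/2, x=2205/8, v=0 → d = 2205/8
a_max = (45/4−0)/(9/8−0) = 10
max v = 45/2 over t∈[9/4,49/4] → v_max = 45/2
check: 45/2·(9/4+10) = 2205/8 ✓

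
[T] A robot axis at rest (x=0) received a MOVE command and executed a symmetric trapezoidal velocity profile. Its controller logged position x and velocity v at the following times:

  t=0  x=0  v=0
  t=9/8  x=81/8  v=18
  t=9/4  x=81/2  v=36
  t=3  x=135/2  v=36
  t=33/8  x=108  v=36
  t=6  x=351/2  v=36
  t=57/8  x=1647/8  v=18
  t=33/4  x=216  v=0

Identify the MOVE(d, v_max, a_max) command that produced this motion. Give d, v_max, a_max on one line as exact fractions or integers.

d=216 v_max=36 a_max=16

final state: t=33/4, x=216, v=0 → d = 216
a_max = (18−0)/(9/8−0) = 16
max v = 36 over t∈[9/4,6] → v_max = 36
check: 36·(9/4+15/4) = 216 ✓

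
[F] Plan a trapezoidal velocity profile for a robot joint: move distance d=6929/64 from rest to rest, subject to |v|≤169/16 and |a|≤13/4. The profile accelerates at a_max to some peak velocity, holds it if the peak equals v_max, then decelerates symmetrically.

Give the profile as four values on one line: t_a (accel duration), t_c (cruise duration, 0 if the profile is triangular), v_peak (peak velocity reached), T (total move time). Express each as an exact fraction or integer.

vₘ²/aₘ = (169/16)²/(13/4) = 2197/64
6929/64 ≥ 2197/64 → trapezoidal
t_a = (169/16)/(13/4) = 13/4; v_peak = 169/16
d_cruise = 6929/64 − 2197/64 = 1183/16; t_c = (1183/16)/(169/16) = 7
T = 2·13/4 + 7 = 27/2

t_a=13/4 t_c=7 v_peak=169/16 T=27/2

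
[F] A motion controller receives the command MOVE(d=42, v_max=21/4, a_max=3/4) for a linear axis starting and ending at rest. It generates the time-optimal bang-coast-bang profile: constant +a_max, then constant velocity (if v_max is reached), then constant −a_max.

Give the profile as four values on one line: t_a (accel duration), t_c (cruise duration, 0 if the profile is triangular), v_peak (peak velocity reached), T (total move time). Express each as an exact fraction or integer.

t_a=7 t_c=1 v_peak=21/4 T=15

v_max²/a_max = (21/4)²/(3/4) = 147/4
42 ≥ 147/4 ⇒ cruise phase
t_a = (21/4)/(3/4) = 7; v_peak = 21/4
d_cruise = 42 − 147/4 = 21/4; t_c = (21/4)/(21/4) = 1
T = 2·7 + 1 = 15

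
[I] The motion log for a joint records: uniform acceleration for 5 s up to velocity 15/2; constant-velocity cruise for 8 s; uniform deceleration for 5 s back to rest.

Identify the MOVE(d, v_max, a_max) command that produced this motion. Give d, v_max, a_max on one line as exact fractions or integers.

d=195/2 v_max=15/2 a_max=3/2

a_max = (15/2)/5 = 3/2
d_a = ½·15/2·5 = 75/4; d_c = 15/2·8 = 60
d = 2·75/4 + 60 = 195/2
t_c = 8 > 0 → v_max = v_peak = 15/2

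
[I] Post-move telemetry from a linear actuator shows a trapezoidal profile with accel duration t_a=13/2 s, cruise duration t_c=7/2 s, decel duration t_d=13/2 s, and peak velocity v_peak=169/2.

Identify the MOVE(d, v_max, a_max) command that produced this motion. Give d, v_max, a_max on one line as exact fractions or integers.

d=845 v_max=169/2 a_max=13

a_max = (169/2)/(13/2) = 13
d_a = ½·169/2·13/2 = 2197/8; d_c = 169/2·7/2 = 1183/4
d = 2·2197/8 + 1183/4 = 845
t_c = 7/2 > 0 ⇒ limit active, v_max = 169/2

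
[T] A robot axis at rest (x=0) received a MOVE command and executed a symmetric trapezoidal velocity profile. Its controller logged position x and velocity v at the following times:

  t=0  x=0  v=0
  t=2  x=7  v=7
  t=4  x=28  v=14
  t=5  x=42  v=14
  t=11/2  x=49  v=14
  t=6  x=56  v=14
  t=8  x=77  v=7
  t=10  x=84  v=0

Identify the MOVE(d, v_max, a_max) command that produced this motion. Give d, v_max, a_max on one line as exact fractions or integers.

final state: t=10, x=84, v=0 → d = 84
a_max = (7−0)/(2−0) = 7/2
max v = 14 over t∈[4,6] → v_max = 14
check: 14·(4+2) = 84 ✓

d=84 v_max=14 a_max=7/2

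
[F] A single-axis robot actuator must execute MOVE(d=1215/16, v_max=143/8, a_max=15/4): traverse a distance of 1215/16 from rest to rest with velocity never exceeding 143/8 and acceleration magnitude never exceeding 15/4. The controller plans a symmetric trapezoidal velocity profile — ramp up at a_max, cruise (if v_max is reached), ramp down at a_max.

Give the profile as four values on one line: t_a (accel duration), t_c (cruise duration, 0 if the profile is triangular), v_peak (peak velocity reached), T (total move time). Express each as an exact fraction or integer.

t_a=9/2 t_c=0 v_peak=135/8 T=9

(v_max)²/a_max = (143/8)²/(15/4) = 20449/240
1215/16 < 20449/240 → triangular
v_peak = √(1215/16·15/4) = √(18225/64) = 135/8
t_a = (135/8)/(15/4) = 9/2; t_c = 0
T = 2·9/2 = 9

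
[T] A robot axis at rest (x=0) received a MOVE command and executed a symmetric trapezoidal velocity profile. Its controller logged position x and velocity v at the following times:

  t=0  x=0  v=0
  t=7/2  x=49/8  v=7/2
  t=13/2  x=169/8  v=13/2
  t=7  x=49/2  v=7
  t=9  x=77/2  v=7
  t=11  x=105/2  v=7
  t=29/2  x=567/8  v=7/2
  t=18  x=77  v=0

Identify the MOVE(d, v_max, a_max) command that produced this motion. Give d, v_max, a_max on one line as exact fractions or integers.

final state: t=18, x=77, v=0 → d = 77
a_max = (7/2−0)/(7/2−0) = 1
max v = 7 over t∈[7,11] → v_max = 7
check: 7·(7+4) = 77 ✓

d=77 v_max=7 a_max=1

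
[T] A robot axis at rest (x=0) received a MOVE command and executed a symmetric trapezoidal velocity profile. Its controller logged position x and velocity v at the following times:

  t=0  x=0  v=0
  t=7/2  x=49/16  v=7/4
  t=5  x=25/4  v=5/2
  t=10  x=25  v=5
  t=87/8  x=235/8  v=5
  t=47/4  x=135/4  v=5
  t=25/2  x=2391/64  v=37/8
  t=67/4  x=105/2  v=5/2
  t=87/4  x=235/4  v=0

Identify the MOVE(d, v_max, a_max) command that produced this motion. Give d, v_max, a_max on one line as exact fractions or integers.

d=235/4 v_max=5 a_max=1/2

final state: t=87/4, x=235/4, v=0 → d = 235/4
a_max = (7/4−0)/(7/2−0) = 1/2
max v = 5 over t∈[10,47/4] → v_max = 5
check: 5·(10+7/4) = 235/4 ✓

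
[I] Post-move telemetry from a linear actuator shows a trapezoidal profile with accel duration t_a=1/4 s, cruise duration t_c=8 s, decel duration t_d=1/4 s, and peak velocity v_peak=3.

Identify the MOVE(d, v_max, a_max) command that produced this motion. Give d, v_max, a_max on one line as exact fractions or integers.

d=99/4 v_max=3 a_max=12

a_max = 3/(1/4) = 12
d_a = ½·3·1/4 = 3/8; d_c = 3·8 = 24
d = 2·3/8 + 24 = 99/4
t_c = 8 > 0 ⇒ limit active, v_max = 3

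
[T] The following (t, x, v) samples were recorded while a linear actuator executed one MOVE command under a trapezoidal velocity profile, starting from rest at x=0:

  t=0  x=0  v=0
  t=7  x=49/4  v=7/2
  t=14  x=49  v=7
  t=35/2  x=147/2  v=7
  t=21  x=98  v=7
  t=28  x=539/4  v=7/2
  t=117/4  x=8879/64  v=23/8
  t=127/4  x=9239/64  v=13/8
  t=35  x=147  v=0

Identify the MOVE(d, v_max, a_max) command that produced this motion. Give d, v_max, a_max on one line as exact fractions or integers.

final state: t=35, x=147, v=0 → d = 147
a_max = (7/2−0)/(7−0) = 1/2
max v = 7 over t∈[14,21] → v_max = 7
check: 7·(14+7) = 147 ✓

d=147 v_max=7 a_max=1/2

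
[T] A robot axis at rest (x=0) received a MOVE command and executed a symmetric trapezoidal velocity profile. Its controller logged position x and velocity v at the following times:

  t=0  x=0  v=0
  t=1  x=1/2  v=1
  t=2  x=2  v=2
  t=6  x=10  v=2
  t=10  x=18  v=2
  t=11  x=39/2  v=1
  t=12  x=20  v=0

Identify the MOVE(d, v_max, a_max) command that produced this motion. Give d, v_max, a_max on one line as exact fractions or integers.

d=20 v_max=2 a_max=1

final state: t=12, x=20, v=0 → d = 20
a_max = (1−0)/(1−0) = 1
max v = 2 over t∈[2,10] → v_max = 2
check: 2·(2+8) = 20 ✓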